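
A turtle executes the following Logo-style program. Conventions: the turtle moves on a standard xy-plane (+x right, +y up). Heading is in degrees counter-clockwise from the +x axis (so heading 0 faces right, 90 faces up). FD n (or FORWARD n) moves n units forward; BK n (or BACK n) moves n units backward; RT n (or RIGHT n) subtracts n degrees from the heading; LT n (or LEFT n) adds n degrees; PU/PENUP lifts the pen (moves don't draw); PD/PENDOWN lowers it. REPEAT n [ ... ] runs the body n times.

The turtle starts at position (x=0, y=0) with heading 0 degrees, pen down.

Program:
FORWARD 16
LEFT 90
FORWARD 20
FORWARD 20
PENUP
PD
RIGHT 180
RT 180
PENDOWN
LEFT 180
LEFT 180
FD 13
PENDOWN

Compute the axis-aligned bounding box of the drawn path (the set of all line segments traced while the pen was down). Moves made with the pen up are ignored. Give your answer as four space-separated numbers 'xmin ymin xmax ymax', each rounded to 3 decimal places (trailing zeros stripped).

Executing turtle program step by step:
Start: pos=(0,0), heading=0, pen down
FD 16: (0,0) -> (16,0) [heading=0, draw]
LT 90: heading 0 -> 90
FD 20: (16,0) -> (16,20) [heading=90, draw]
FD 20: (16,20) -> (16,40) [heading=90, draw]
PU: pen up
PD: pen down
RT 180: heading 90 -> 270
RT 180: heading 270 -> 90
PD: pen down
LT 180: heading 90 -> 270
LT 180: heading 270 -> 90
FD 13: (16,40) -> (16,53) [heading=90, draw]
PD: pen down
Final: pos=(16,53), heading=90, 4 segment(s) drawn

Segment endpoints: x in {0, 16}, y in {0, 20, 40, 53}
xmin=0, ymin=0, xmax=16, ymax=53

Answer: 0 0 16 53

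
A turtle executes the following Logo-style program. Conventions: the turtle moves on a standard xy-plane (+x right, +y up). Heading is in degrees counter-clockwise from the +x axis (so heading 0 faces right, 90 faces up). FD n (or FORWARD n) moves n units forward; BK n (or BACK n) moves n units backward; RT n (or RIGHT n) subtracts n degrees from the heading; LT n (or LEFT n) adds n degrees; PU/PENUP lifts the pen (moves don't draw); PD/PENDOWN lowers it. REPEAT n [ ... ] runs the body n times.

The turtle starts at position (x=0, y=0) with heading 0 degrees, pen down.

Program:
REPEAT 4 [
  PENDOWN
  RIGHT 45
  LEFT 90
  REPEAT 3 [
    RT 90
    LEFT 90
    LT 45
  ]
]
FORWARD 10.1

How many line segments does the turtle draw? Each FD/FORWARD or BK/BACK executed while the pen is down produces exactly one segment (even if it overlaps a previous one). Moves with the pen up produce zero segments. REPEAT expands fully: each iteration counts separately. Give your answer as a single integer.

Answer: 1

Derivation:
Executing turtle program step by step:
Start: pos=(0,0), heading=0, pen down
REPEAT 4 [
  -- iteration 1/4 --
  PD: pen down
  RT 45: heading 0 -> 315
  LT 90: heading 315 -> 45
  REPEAT 3 [
    -- iteration 1/3 --
    RT 90: heading 45 -> 315
    LT 90: heading 315 -> 45
    LT 45: heading 45 -> 90
    -- iteration 2/3 --
    RT 90: heading 90 -> 0
    LT 90: heading 0 -> 90
    LT 45: heading 90 -> 135
    -- iteration 3/3 --
    RT 90: heading 135 -> 45
    LT 90: heading 45 -> 135
    LT 45: heading 135 -> 180
  ]
  -- iteration 2/4 --
  PD: pen down
  RT 45: heading 180 -> 135
  LT 90: heading 135 -> 225
  REPEAT 3 [
    -- iteration 1/3 --
    RT 90: heading 225 -> 135
    LT 90: heading 135 -> 225
    LT 45: heading 225 -> 270
    -- iteration 2/3 --
    RT 90: heading 270 -> 180
    LT 90: heading 180 -> 270
    LT 45: heading 270 -> 315
    -- iteration 3/3 --
    RT 90: heading 315 -> 225
    LT 90: heading 225 -> 315
    LT 45: heading 315 -> 0
  ]
  -- iteration 3/4 --
  PD: pen down
  RT 45: heading 0 -> 315
  LT 90: heading 315 -> 45
  REPEAT 3 [
    -- iteration 1/3 --
    RT 90: heading 45 -> 315
    LT 90: heading 315 -> 45
    LT 45: heading 45 -> 90
    -- iteration 2/3 --
    RT 90: heading 90 -> 0
    LT 90: heading 0 -> 90
    LT 45: heading 90 -> 135
    -- iteration 3/3 --
    RT 90: heading 135 -> 45
    LT 90: heading 45 -> 135
    LT 45: heading 135 -> 180
  ]
  -- iteration 4/4 --
  PD: pen down
  RT 45: heading 180 -> 135
  LT 90: heading 135 -> 225
  REPEAT 3 [
    -- iteration 1/3 --
    RT 90: heading 225 -> 135
    LT 90: heading 135 -> 225
    LT 45: heading 225 -> 270
    -- iteration 2/3 --
    RT 90: heading 270 -> 180
    LT 90: heading 180 -> 270
    LT 45: heading 270 -> 315
    -- iteration 3/3 --
    RT 90: heading 315 -> 225
    LT 90: heading 225 -> 315
    LT 45: heading 315 -> 0
  ]
]
FD 10.1: (0,0) -> (10.1,0) [heading=0, draw]
Final: pos=(10.1,0), heading=0, 1 segment(s) drawn
Segments drawn: 1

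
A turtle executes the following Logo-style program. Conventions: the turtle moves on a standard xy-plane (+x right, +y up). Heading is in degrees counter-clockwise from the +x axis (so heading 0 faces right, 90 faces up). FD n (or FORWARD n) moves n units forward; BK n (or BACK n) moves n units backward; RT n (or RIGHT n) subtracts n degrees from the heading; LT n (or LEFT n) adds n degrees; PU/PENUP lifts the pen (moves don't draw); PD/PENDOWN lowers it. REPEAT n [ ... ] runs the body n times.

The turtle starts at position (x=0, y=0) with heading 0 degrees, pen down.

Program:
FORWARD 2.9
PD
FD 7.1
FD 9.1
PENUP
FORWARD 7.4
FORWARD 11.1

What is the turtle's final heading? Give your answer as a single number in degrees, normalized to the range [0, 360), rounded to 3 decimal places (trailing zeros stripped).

Answer: 0

Derivation:
Executing turtle program step by step:
Start: pos=(0,0), heading=0, pen down
FD 2.9: (0,0) -> (2.9,0) [heading=0, draw]
PD: pen down
FD 7.1: (2.9,0) -> (10,0) [heading=0, draw]
FD 9.1: (10,0) -> (19.1,0) [heading=0, draw]
PU: pen up
FD 7.4: (19.1,0) -> (26.5,0) [heading=0, move]
FD 11.1: (26.5,0) -> (37.6,0) [heading=0, move]
Final: pos=(37.6,0), heading=0, 3 segment(s) drawn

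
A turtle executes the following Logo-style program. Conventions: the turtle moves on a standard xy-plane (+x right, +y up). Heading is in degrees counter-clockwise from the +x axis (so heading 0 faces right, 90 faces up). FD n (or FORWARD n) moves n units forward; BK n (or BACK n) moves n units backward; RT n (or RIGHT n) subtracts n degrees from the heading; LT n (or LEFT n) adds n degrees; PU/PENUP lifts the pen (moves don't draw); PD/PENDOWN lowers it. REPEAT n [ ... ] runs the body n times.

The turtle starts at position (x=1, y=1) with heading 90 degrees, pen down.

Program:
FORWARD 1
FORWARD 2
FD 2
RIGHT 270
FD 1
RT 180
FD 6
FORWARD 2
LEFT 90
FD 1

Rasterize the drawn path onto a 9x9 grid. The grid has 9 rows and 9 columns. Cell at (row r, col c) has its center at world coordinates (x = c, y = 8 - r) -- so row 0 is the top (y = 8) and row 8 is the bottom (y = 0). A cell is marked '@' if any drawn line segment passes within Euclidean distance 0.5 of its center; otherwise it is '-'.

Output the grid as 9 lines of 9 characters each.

Answer: ---------
--------@
@@@@@@@@@
-@-------
-@-------
-@-------
-@-------
-@-------
---------

Derivation:
Segment 0: (1,1) -> (1,2)
Segment 1: (1,2) -> (1,4)
Segment 2: (1,4) -> (1,6)
Segment 3: (1,6) -> (0,6)
Segment 4: (0,6) -> (6,6)
Segment 5: (6,6) -> (8,6)
Segment 6: (8,6) -> (8,7)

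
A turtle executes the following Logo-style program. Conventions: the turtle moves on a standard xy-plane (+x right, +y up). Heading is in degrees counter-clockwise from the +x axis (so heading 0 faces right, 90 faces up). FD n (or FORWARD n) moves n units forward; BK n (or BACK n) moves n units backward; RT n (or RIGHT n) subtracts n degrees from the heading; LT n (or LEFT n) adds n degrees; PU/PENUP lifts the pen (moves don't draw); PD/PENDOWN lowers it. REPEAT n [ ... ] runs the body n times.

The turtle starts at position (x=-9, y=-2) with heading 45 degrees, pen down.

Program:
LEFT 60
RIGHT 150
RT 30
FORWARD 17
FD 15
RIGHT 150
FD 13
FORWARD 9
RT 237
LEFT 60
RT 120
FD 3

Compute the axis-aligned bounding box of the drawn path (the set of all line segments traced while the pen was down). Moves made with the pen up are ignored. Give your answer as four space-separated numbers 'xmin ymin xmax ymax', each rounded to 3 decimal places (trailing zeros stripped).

Executing turtle program step by step:
Start: pos=(-9,-2), heading=45, pen down
LT 60: heading 45 -> 105
RT 150: heading 105 -> 315
RT 30: heading 315 -> 285
FD 17: (-9,-2) -> (-4.6,-18.421) [heading=285, draw]
FD 15: (-4.6,-18.421) -> (-0.718,-32.91) [heading=285, draw]
RT 150: heading 285 -> 135
FD 13: (-0.718,-32.91) -> (-9.91,-23.717) [heading=135, draw]
FD 9: (-9.91,-23.717) -> (-16.274,-17.353) [heading=135, draw]
RT 237: heading 135 -> 258
LT 60: heading 258 -> 318
RT 120: heading 318 -> 198
FD 3: (-16.274,-17.353) -> (-19.127,-18.28) [heading=198, draw]
Final: pos=(-19.127,-18.28), heading=198, 5 segment(s) drawn

Segment endpoints: x in {-19.127, -16.274, -9.91, -9, -4.6, -0.718}, y in {-32.91, -23.717, -18.421, -18.28, -17.353, -2}
xmin=-19.127, ymin=-32.91, xmax=-0.718, ymax=-2

Answer: -19.127 -32.91 -0.718 -2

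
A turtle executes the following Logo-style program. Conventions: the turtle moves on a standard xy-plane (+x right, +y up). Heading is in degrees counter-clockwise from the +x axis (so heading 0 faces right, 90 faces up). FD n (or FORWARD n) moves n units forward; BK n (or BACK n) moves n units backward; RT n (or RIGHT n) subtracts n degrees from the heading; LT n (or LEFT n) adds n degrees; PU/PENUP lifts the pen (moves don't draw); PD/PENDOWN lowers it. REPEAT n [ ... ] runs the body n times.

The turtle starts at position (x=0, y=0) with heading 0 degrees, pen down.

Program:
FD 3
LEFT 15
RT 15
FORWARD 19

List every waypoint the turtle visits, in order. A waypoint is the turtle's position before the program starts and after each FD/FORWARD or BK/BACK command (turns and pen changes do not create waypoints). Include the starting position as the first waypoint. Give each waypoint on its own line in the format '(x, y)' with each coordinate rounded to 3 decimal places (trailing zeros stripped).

Executing turtle program step by step:
Start: pos=(0,0), heading=0, pen down
FD 3: (0,0) -> (3,0) [heading=0, draw]
LT 15: heading 0 -> 15
RT 15: heading 15 -> 0
FD 19: (3,0) -> (22,0) [heading=0, draw]
Final: pos=(22,0), heading=0, 2 segment(s) drawn
Waypoints (3 total):
(0, 0)
(3, 0)
(22, 0)

Answer: (0, 0)
(3, 0)
(22, 0)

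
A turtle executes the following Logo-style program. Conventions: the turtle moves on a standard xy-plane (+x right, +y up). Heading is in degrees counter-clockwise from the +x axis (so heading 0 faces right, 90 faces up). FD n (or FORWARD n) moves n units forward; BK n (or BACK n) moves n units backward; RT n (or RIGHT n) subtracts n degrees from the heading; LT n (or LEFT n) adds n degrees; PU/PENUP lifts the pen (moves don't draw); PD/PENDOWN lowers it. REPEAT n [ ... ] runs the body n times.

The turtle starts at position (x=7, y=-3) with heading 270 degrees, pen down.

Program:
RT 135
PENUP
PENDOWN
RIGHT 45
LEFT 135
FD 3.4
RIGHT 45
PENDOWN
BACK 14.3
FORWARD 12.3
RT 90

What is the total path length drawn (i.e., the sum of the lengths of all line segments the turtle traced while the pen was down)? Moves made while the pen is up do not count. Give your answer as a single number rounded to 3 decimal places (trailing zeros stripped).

Answer: 30

Derivation:
Executing turtle program step by step:
Start: pos=(7,-3), heading=270, pen down
RT 135: heading 270 -> 135
PU: pen up
PD: pen down
RT 45: heading 135 -> 90
LT 135: heading 90 -> 225
FD 3.4: (7,-3) -> (4.596,-5.404) [heading=225, draw]
RT 45: heading 225 -> 180
PD: pen down
BK 14.3: (4.596,-5.404) -> (18.896,-5.404) [heading=180, draw]
FD 12.3: (18.896,-5.404) -> (6.596,-5.404) [heading=180, draw]
RT 90: heading 180 -> 90
Final: pos=(6.596,-5.404), heading=90, 3 segment(s) drawn

Segment lengths:
  seg 1: (7,-3) -> (4.596,-5.404), length = 3.4
  seg 2: (4.596,-5.404) -> (18.896,-5.404), length = 14.3
  seg 3: (18.896,-5.404) -> (6.596,-5.404), length = 12.3
Total = 30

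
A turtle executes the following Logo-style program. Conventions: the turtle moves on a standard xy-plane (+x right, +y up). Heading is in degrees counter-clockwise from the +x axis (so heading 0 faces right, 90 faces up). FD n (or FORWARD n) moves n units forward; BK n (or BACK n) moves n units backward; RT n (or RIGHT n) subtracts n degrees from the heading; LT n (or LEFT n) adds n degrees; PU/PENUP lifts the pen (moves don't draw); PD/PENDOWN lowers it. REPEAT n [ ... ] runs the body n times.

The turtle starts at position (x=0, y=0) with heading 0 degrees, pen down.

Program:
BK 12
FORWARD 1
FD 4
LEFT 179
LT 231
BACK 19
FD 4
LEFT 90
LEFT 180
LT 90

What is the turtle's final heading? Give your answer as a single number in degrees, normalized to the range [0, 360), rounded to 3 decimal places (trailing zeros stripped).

Answer: 50

Derivation:
Executing turtle program step by step:
Start: pos=(0,0), heading=0, pen down
BK 12: (0,0) -> (-12,0) [heading=0, draw]
FD 1: (-12,0) -> (-11,0) [heading=0, draw]
FD 4: (-11,0) -> (-7,0) [heading=0, draw]
LT 179: heading 0 -> 179
LT 231: heading 179 -> 50
BK 19: (-7,0) -> (-19.213,-14.555) [heading=50, draw]
FD 4: (-19.213,-14.555) -> (-16.642,-11.491) [heading=50, draw]
LT 90: heading 50 -> 140
LT 180: heading 140 -> 320
LT 90: heading 320 -> 50
Final: pos=(-16.642,-11.491), heading=50, 5 segment(s) drawn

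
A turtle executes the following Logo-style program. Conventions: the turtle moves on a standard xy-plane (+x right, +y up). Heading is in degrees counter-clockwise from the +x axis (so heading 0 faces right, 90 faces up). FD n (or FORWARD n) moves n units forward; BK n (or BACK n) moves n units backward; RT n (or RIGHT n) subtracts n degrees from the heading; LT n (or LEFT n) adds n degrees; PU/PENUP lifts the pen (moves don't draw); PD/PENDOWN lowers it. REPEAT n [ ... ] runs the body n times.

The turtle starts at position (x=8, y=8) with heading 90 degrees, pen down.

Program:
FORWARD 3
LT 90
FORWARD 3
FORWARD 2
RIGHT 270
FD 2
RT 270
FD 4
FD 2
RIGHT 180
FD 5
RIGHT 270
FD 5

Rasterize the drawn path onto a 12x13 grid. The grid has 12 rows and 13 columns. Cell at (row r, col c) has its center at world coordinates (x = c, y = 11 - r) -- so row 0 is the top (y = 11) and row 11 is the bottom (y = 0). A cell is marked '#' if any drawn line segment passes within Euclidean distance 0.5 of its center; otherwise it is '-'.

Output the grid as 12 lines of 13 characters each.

Answer: ---######----
---#----#----
---#######---
----#---#----
----#--------
----#--------
----#--------
----#--------
-------------
-------------
-------------
-------------

Derivation:
Segment 0: (8,8) -> (8,11)
Segment 1: (8,11) -> (5,11)
Segment 2: (5,11) -> (3,11)
Segment 3: (3,11) -> (3,9)
Segment 4: (3,9) -> (7,9)
Segment 5: (7,9) -> (9,9)
Segment 6: (9,9) -> (4,9)
Segment 7: (4,9) -> (4,4)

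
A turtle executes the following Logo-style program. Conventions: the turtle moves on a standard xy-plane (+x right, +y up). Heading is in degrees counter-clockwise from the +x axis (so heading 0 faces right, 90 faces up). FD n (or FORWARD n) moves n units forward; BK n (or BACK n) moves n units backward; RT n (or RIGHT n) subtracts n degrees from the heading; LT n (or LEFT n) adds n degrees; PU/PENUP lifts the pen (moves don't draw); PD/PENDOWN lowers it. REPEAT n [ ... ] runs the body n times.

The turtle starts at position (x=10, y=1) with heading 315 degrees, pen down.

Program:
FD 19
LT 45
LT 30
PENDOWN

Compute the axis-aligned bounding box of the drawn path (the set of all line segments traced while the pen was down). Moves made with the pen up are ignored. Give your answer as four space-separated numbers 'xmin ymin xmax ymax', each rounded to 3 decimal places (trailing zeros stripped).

Answer: 10 -12.435 23.435 1

Derivation:
Executing turtle program step by step:
Start: pos=(10,1), heading=315, pen down
FD 19: (10,1) -> (23.435,-12.435) [heading=315, draw]
LT 45: heading 315 -> 0
LT 30: heading 0 -> 30
PD: pen down
Final: pos=(23.435,-12.435), heading=30, 1 segment(s) drawn

Segment endpoints: x in {10, 23.435}, y in {-12.435, 1}
xmin=10, ymin=-12.435, xmax=23.435, ymax=1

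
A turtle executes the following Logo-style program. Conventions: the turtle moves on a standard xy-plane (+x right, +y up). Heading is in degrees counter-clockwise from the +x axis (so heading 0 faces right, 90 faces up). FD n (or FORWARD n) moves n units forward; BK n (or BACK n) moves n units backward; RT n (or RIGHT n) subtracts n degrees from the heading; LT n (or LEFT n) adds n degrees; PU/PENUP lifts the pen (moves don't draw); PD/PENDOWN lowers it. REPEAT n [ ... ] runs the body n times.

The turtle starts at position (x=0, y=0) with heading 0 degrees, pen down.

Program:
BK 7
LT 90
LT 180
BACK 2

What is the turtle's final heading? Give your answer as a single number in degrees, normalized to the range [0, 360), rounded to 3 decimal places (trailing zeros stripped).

Executing turtle program step by step:
Start: pos=(0,0), heading=0, pen down
BK 7: (0,0) -> (-7,0) [heading=0, draw]
LT 90: heading 0 -> 90
LT 180: heading 90 -> 270
BK 2: (-7,0) -> (-7,2) [heading=270, draw]
Final: pos=(-7,2), heading=270, 2 segment(s) drawn

Answer: 270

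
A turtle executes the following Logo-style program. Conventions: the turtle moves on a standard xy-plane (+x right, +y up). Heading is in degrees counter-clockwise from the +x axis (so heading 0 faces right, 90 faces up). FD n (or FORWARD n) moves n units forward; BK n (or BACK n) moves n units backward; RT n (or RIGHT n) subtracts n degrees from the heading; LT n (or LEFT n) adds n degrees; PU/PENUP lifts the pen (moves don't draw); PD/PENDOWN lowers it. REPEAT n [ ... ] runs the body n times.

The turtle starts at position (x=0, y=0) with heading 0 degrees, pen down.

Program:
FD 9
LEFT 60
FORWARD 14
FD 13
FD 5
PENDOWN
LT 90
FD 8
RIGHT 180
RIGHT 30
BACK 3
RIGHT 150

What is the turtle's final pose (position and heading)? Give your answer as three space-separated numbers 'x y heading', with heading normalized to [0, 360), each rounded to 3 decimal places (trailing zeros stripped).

Answer: 16.572 34.311 150

Derivation:
Executing turtle program step by step:
Start: pos=(0,0), heading=0, pen down
FD 9: (0,0) -> (9,0) [heading=0, draw]
LT 60: heading 0 -> 60
FD 14: (9,0) -> (16,12.124) [heading=60, draw]
FD 13: (16,12.124) -> (22.5,23.383) [heading=60, draw]
FD 5: (22.5,23.383) -> (25,27.713) [heading=60, draw]
PD: pen down
LT 90: heading 60 -> 150
FD 8: (25,27.713) -> (18.072,31.713) [heading=150, draw]
RT 180: heading 150 -> 330
RT 30: heading 330 -> 300
BK 3: (18.072,31.713) -> (16.572,34.311) [heading=300, draw]
RT 150: heading 300 -> 150
Final: pos=(16.572,34.311), heading=150, 6 segment(s) drawn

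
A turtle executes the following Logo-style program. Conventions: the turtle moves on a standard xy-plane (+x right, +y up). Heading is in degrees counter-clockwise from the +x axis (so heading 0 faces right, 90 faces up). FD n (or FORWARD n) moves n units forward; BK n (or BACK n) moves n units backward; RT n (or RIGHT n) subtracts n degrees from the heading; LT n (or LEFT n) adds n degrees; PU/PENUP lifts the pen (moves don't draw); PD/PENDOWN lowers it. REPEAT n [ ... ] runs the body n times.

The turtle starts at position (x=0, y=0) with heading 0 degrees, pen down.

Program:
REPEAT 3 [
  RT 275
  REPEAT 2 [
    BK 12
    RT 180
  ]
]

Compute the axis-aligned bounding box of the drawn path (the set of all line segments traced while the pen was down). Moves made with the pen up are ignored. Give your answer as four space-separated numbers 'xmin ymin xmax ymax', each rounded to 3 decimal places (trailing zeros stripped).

Executing turtle program step by step:
Start: pos=(0,0), heading=0, pen down
REPEAT 3 [
  -- iteration 1/3 --
  RT 275: heading 0 -> 85
  REPEAT 2 [
    -- iteration 1/2 --
    BK 12: (0,0) -> (-1.046,-11.954) [heading=85, draw]
    RT 180: heading 85 -> 265
    -- iteration 2/2 --
    BK 12: (-1.046,-11.954) -> (0,0) [heading=265, draw]
    RT 180: heading 265 -> 85
  ]
  -- iteration 2/3 --
  RT 275: heading 85 -> 170
  REPEAT 2 [
    -- iteration 1/2 --
    BK 12: (0,0) -> (11.818,-2.084) [heading=170, draw]
    RT 180: heading 170 -> 350
    -- iteration 2/2 --
    BK 12: (11.818,-2.084) -> (0,0) [heading=350, draw]
    RT 180: heading 350 -> 170
  ]
  -- iteration 3/3 --
  RT 275: heading 170 -> 255
  REPEAT 2 [
    -- iteration 1/2 --
    BK 12: (0,0) -> (3.106,11.591) [heading=255, draw]
    RT 180: heading 255 -> 75
    -- iteration 2/2 --
    BK 12: (3.106,11.591) -> (0,0) [heading=75, draw]
    RT 180: heading 75 -> 255
  ]
]
Final: pos=(0,0), heading=255, 6 segment(s) drawn

Segment endpoints: x in {-1.046, 0, 0, 0, 3.106, 11.818}, y in {-11.954, -2.084, 0, 0, 11.591}
xmin=-1.046, ymin=-11.954, xmax=11.818, ymax=11.591

Answer: -1.046 -11.954 11.818 11.591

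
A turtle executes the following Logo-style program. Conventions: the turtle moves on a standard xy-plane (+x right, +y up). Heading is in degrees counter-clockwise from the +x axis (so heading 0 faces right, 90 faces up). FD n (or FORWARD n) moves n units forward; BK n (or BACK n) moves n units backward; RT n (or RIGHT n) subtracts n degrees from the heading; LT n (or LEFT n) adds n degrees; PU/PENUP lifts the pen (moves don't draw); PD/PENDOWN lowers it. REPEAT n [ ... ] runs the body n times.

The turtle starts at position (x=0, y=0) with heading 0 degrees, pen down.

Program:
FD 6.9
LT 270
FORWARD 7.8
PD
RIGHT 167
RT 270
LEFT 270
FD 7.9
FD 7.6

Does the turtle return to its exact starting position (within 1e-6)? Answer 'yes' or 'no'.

Executing turtle program step by step:
Start: pos=(0,0), heading=0, pen down
FD 6.9: (0,0) -> (6.9,0) [heading=0, draw]
LT 270: heading 0 -> 270
FD 7.8: (6.9,0) -> (6.9,-7.8) [heading=270, draw]
PD: pen down
RT 167: heading 270 -> 103
RT 270: heading 103 -> 193
LT 270: heading 193 -> 103
FD 7.9: (6.9,-7.8) -> (5.123,-0.102) [heading=103, draw]
FD 7.6: (5.123,-0.102) -> (3.413,7.303) [heading=103, draw]
Final: pos=(3.413,7.303), heading=103, 4 segment(s) drawn

Start position: (0, 0)
Final position: (3.413, 7.303)
Distance = 8.061; >= 1e-6 -> NOT closed

Answer: no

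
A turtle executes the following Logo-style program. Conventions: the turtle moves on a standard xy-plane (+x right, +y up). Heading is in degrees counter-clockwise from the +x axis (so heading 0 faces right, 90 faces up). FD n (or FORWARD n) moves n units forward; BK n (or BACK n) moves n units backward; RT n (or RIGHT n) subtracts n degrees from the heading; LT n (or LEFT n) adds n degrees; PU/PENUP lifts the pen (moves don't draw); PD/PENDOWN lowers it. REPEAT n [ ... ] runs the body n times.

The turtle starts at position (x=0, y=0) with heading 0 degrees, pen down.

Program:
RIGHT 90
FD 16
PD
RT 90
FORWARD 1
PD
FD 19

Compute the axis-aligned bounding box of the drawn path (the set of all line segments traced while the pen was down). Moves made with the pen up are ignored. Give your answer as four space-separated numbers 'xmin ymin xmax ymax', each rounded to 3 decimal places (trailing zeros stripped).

Answer: -20 -16 0 0

Derivation:
Executing turtle program step by step:
Start: pos=(0,0), heading=0, pen down
RT 90: heading 0 -> 270
FD 16: (0,0) -> (0,-16) [heading=270, draw]
PD: pen down
RT 90: heading 270 -> 180
FD 1: (0,-16) -> (-1,-16) [heading=180, draw]
PD: pen down
FD 19: (-1,-16) -> (-20,-16) [heading=180, draw]
Final: pos=(-20,-16), heading=180, 3 segment(s) drawn

Segment endpoints: x in {-20, -1, 0, 0}, y in {-16, -16, 0}
xmin=-20, ymin=-16, xmax=0, ymax=0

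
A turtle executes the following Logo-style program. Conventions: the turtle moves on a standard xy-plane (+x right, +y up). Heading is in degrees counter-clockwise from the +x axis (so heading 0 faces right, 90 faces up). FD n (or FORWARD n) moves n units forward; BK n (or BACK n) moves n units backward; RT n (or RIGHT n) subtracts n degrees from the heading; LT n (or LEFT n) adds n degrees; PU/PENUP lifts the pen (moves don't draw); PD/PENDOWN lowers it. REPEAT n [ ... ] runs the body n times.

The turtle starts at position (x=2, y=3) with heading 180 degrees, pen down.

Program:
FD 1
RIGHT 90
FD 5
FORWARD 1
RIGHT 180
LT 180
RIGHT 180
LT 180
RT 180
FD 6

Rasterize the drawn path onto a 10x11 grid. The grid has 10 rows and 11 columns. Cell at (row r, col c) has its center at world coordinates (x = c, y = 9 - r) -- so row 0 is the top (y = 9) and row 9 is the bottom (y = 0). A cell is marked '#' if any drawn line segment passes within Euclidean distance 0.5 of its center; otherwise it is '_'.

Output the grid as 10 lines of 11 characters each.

Answer: _#_________
_#_________
_#_________
_#_________
_#_________
_#_________
_##________
___________
___________
___________

Derivation:
Segment 0: (2,3) -> (1,3)
Segment 1: (1,3) -> (1,8)
Segment 2: (1,8) -> (1,9)
Segment 3: (1,9) -> (1,3)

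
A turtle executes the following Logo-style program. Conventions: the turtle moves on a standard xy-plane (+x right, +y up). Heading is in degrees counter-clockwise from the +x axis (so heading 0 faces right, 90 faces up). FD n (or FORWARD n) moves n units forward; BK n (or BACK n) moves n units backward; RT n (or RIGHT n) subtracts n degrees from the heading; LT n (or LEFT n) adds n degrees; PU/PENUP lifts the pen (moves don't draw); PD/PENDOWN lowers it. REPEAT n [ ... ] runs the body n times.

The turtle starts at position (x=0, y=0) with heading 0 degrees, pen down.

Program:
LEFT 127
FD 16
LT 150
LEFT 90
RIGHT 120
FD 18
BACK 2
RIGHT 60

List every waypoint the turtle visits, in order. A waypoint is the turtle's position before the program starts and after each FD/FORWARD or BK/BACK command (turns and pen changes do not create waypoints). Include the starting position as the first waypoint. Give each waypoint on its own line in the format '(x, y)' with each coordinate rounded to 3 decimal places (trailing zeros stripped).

Answer: (0, 0)
(-9.629, 12.778)
(-16.662, -3.791)
(-15.881, -1.95)

Derivation:
Executing turtle program step by step:
Start: pos=(0,0), heading=0, pen down
LT 127: heading 0 -> 127
FD 16: (0,0) -> (-9.629,12.778) [heading=127, draw]
LT 150: heading 127 -> 277
LT 90: heading 277 -> 7
RT 120: heading 7 -> 247
FD 18: (-9.629,12.778) -> (-16.662,-3.791) [heading=247, draw]
BK 2: (-16.662,-3.791) -> (-15.881,-1.95) [heading=247, draw]
RT 60: heading 247 -> 187
Final: pos=(-15.881,-1.95), heading=187, 3 segment(s) drawn
Waypoints (4 total):
(0, 0)
(-9.629, 12.778)
(-16.662, -3.791)
(-15.881, -1.95)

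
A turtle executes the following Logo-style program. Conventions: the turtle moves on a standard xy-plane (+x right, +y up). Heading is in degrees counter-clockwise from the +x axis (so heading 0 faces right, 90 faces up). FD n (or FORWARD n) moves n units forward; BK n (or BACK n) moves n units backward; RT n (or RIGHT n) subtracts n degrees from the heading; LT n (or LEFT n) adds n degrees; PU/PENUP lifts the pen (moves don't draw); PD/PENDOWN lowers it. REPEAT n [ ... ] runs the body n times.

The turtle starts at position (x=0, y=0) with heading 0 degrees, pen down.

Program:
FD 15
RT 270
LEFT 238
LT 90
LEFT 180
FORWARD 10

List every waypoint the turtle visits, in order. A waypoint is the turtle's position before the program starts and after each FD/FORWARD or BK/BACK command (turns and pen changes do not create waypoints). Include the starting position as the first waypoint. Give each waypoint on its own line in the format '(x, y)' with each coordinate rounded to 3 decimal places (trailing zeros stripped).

Executing turtle program step by step:
Start: pos=(0,0), heading=0, pen down
FD 15: (0,0) -> (15,0) [heading=0, draw]
RT 270: heading 0 -> 90
LT 238: heading 90 -> 328
LT 90: heading 328 -> 58
LT 180: heading 58 -> 238
FD 10: (15,0) -> (9.701,-8.48) [heading=238, draw]
Final: pos=(9.701,-8.48), heading=238, 2 segment(s) drawn
Waypoints (3 total):
(0, 0)
(15, 0)
(9.701, -8.48)

Answer: (0, 0)
(15, 0)
(9.701, -8.48)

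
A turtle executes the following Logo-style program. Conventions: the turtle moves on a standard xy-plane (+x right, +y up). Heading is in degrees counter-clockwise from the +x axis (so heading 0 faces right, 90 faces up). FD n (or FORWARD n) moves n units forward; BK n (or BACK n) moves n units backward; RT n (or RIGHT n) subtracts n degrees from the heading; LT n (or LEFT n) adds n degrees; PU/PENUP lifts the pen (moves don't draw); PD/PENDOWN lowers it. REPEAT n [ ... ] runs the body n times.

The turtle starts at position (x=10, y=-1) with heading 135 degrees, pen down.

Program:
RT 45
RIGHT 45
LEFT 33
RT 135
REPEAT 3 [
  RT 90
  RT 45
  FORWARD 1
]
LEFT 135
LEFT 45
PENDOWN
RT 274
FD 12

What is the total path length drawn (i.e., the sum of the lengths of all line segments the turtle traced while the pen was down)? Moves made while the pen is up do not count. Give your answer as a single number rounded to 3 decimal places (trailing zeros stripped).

Answer: 15

Derivation:
Executing turtle program step by step:
Start: pos=(10,-1), heading=135, pen down
RT 45: heading 135 -> 90
RT 45: heading 90 -> 45
LT 33: heading 45 -> 78
RT 135: heading 78 -> 303
REPEAT 3 [
  -- iteration 1/3 --
  RT 90: heading 303 -> 213
  RT 45: heading 213 -> 168
  FD 1: (10,-1) -> (9.022,-0.792) [heading=168, draw]
  -- iteration 2/3 --
  RT 90: heading 168 -> 78
  RT 45: heading 78 -> 33
  FD 1: (9.022,-0.792) -> (9.861,-0.247) [heading=33, draw]
  -- iteration 3/3 --
  RT 90: heading 33 -> 303
  RT 45: heading 303 -> 258
  FD 1: (9.861,-0.247) -> (9.653,-1.226) [heading=258, draw]
]
LT 135: heading 258 -> 33
LT 45: heading 33 -> 78
PD: pen down
RT 274: heading 78 -> 164
FD 12: (9.653,-1.226) -> (-1.883,2.082) [heading=164, draw]
Final: pos=(-1.883,2.082), heading=164, 4 segment(s) drawn

Segment lengths:
  seg 1: (10,-1) -> (9.022,-0.792), length = 1
  seg 2: (9.022,-0.792) -> (9.861,-0.247), length = 1
  seg 3: (9.861,-0.247) -> (9.653,-1.226), length = 1
  seg 4: (9.653,-1.226) -> (-1.883,2.082), length = 12
Total = 15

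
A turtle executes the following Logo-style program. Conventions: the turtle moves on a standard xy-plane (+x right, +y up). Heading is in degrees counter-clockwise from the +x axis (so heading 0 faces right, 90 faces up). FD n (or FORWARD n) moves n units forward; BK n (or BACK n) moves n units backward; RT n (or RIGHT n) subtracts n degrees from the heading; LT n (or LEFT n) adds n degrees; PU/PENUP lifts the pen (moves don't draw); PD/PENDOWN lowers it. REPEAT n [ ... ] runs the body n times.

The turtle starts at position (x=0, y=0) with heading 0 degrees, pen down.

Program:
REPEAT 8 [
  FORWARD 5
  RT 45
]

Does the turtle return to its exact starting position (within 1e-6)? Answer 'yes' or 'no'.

Answer: yes

Derivation:
Executing turtle program step by step:
Start: pos=(0,0), heading=0, pen down
REPEAT 8 [
  -- iteration 1/8 --
  FD 5: (0,0) -> (5,0) [heading=0, draw]
  RT 45: heading 0 -> 315
  -- iteration 2/8 --
  FD 5: (5,0) -> (8.536,-3.536) [heading=315, draw]
  RT 45: heading 315 -> 270
  -- iteration 3/8 --
  FD 5: (8.536,-3.536) -> (8.536,-8.536) [heading=270, draw]
  RT 45: heading 270 -> 225
  -- iteration 4/8 --
  FD 5: (8.536,-8.536) -> (5,-12.071) [heading=225, draw]
  RT 45: heading 225 -> 180
  -- iteration 5/8 --
  FD 5: (5,-12.071) -> (0,-12.071) [heading=180, draw]
  RT 45: heading 180 -> 135
  -- iteration 6/8 --
  FD 5: (0,-12.071) -> (-3.536,-8.536) [heading=135, draw]
  RT 45: heading 135 -> 90
  -- iteration 7/8 --
  FD 5: (-3.536,-8.536) -> (-3.536,-3.536) [heading=90, draw]
  RT 45: heading 90 -> 45
  -- iteration 8/8 --
  FD 5: (-3.536,-3.536) -> (0,0) [heading=45, draw]
  RT 45: heading 45 -> 0
]
Final: pos=(0,0), heading=0, 8 segment(s) drawn

Start position: (0, 0)
Final position: (0, 0)
Distance = 0; < 1e-6 -> CLOSED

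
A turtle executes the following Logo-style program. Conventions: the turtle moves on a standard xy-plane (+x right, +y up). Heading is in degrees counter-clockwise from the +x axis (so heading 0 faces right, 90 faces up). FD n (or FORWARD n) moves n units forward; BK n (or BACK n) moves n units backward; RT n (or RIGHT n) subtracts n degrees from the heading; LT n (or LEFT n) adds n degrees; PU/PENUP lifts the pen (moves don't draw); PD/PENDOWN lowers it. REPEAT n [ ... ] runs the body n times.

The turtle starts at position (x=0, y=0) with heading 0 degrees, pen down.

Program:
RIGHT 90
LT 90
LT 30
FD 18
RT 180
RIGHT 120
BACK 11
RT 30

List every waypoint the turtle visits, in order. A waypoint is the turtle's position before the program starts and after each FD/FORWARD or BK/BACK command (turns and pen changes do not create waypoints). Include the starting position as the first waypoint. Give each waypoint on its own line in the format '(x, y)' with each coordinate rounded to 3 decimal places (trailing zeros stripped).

Executing turtle program step by step:
Start: pos=(0,0), heading=0, pen down
RT 90: heading 0 -> 270
LT 90: heading 270 -> 0
LT 30: heading 0 -> 30
FD 18: (0,0) -> (15.588,9) [heading=30, draw]
RT 180: heading 30 -> 210
RT 120: heading 210 -> 90
BK 11: (15.588,9) -> (15.588,-2) [heading=90, draw]
RT 30: heading 90 -> 60
Final: pos=(15.588,-2), heading=60, 2 segment(s) drawn
Waypoints (3 total):
(0, 0)
(15.588, 9)
(15.588, -2)

Answer: (0, 0)
(15.588, 9)
(15.588, -2)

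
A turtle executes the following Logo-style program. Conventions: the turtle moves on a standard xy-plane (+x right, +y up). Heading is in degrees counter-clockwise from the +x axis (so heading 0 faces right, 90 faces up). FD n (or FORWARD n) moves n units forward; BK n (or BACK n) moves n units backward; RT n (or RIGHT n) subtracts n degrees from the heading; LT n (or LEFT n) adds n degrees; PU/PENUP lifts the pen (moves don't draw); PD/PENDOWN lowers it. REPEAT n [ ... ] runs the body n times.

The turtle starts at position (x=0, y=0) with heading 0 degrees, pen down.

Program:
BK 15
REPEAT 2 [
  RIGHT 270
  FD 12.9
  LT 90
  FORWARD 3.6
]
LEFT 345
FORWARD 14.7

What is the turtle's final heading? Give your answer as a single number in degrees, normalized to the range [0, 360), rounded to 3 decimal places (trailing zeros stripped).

Executing turtle program step by step:
Start: pos=(0,0), heading=0, pen down
BK 15: (0,0) -> (-15,0) [heading=0, draw]
REPEAT 2 [
  -- iteration 1/2 --
  RT 270: heading 0 -> 90
  FD 12.9: (-15,0) -> (-15,12.9) [heading=90, draw]
  LT 90: heading 90 -> 180
  FD 3.6: (-15,12.9) -> (-18.6,12.9) [heading=180, draw]
  -- iteration 2/2 --
  RT 270: heading 180 -> 270
  FD 12.9: (-18.6,12.9) -> (-18.6,0) [heading=270, draw]
  LT 90: heading 270 -> 0
  FD 3.6: (-18.6,0) -> (-15,0) [heading=0, draw]
]
LT 345: heading 0 -> 345
FD 14.7: (-15,0) -> (-0.801,-3.805) [heading=345, draw]
Final: pos=(-0.801,-3.805), heading=345, 6 segment(s) drawn

Answer: 345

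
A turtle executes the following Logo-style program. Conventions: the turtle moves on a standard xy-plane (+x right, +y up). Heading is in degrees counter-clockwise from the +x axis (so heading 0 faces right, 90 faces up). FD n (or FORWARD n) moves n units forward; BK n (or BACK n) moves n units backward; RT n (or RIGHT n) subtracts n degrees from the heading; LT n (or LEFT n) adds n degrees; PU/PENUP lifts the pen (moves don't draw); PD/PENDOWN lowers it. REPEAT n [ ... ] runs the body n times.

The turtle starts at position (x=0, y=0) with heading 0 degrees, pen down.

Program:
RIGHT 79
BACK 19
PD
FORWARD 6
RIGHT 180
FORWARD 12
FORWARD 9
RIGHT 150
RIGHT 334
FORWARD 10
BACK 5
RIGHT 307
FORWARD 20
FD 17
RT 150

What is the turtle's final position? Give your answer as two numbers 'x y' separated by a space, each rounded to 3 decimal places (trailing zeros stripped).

Answer: 30.158 49.922

Derivation:
Executing turtle program step by step:
Start: pos=(0,0), heading=0, pen down
RT 79: heading 0 -> 281
BK 19: (0,0) -> (-3.625,18.651) [heading=281, draw]
PD: pen down
FD 6: (-3.625,18.651) -> (-2.481,12.761) [heading=281, draw]
RT 180: heading 281 -> 101
FD 12: (-2.481,12.761) -> (-4.77,24.541) [heading=101, draw]
FD 9: (-4.77,24.541) -> (-6.488,33.375) [heading=101, draw]
RT 150: heading 101 -> 311
RT 334: heading 311 -> 337
FD 10: (-6.488,33.375) -> (2.718,29.468) [heading=337, draw]
BK 5: (2.718,29.468) -> (-1.885,31.422) [heading=337, draw]
RT 307: heading 337 -> 30
FD 20: (-1.885,31.422) -> (15.436,41.422) [heading=30, draw]
FD 17: (15.436,41.422) -> (30.158,49.922) [heading=30, draw]
RT 150: heading 30 -> 240
Final: pos=(30.158,49.922), heading=240, 8 segment(s) drawn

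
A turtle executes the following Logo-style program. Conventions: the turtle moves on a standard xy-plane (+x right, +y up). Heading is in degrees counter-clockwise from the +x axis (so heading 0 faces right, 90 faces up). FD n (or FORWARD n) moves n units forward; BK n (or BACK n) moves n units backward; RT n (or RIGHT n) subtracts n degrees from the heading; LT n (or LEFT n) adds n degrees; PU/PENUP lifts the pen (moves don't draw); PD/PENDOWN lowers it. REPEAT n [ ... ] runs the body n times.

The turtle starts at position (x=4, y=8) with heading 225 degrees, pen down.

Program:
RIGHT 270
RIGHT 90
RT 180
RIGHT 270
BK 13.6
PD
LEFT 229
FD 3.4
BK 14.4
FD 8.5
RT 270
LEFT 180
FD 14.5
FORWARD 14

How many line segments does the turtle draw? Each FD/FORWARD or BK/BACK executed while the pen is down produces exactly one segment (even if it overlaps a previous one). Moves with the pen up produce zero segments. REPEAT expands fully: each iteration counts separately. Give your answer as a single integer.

Answer: 6

Derivation:
Executing turtle program step by step:
Start: pos=(4,8), heading=225, pen down
RT 270: heading 225 -> 315
RT 90: heading 315 -> 225
RT 180: heading 225 -> 45
RT 270: heading 45 -> 135
BK 13.6: (4,8) -> (13.617,-1.617) [heading=135, draw]
PD: pen down
LT 229: heading 135 -> 4
FD 3.4: (13.617,-1.617) -> (17.008,-1.379) [heading=4, draw]
BK 14.4: (17.008,-1.379) -> (2.643,-2.384) [heading=4, draw]
FD 8.5: (2.643,-2.384) -> (11.123,-1.791) [heading=4, draw]
RT 270: heading 4 -> 94
LT 180: heading 94 -> 274
FD 14.5: (11.123,-1.791) -> (12.134,-16.256) [heading=274, draw]
FD 14: (12.134,-16.256) -> (13.111,-30.222) [heading=274, draw]
Final: pos=(13.111,-30.222), heading=274, 6 segment(s) drawn
Segments drawn: 6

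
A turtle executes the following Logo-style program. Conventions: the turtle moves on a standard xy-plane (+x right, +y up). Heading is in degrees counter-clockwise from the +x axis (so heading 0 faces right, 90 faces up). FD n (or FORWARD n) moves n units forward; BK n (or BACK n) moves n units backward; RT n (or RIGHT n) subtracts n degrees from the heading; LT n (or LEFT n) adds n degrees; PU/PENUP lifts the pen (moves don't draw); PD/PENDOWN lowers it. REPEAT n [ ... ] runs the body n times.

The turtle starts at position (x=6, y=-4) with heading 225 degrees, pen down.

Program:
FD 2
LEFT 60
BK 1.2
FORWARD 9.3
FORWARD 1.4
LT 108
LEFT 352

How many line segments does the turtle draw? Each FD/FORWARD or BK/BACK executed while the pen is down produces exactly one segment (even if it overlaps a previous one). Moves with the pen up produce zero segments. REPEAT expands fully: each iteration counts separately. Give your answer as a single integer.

Executing turtle program step by step:
Start: pos=(6,-4), heading=225, pen down
FD 2: (6,-4) -> (4.586,-5.414) [heading=225, draw]
LT 60: heading 225 -> 285
BK 1.2: (4.586,-5.414) -> (4.275,-4.255) [heading=285, draw]
FD 9.3: (4.275,-4.255) -> (6.682,-13.238) [heading=285, draw]
FD 1.4: (6.682,-13.238) -> (7.045,-14.591) [heading=285, draw]
LT 108: heading 285 -> 33
LT 352: heading 33 -> 25
Final: pos=(7.045,-14.591), heading=25, 4 segment(s) drawn
Segments drawn: 4

Answer: 4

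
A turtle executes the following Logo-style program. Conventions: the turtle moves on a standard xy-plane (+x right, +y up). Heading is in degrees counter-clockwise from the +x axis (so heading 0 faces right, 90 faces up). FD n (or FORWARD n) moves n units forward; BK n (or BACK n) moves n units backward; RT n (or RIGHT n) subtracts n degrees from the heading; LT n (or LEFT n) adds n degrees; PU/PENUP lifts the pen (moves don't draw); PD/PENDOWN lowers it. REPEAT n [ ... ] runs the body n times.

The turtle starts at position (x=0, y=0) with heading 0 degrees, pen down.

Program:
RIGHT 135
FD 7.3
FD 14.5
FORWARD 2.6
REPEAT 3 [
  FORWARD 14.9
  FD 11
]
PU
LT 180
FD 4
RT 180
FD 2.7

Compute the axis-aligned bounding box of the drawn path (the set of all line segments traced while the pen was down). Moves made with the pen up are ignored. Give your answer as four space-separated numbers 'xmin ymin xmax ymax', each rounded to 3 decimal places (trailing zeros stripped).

Executing turtle program step by step:
Start: pos=(0,0), heading=0, pen down
RT 135: heading 0 -> 225
FD 7.3: (0,0) -> (-5.162,-5.162) [heading=225, draw]
FD 14.5: (-5.162,-5.162) -> (-15.415,-15.415) [heading=225, draw]
FD 2.6: (-15.415,-15.415) -> (-17.253,-17.253) [heading=225, draw]
REPEAT 3 [
  -- iteration 1/3 --
  FD 14.9: (-17.253,-17.253) -> (-27.789,-27.789) [heading=225, draw]
  FD 11: (-27.789,-27.789) -> (-35.567,-35.567) [heading=225, draw]
  -- iteration 2/3 --
  FD 14.9: (-35.567,-35.567) -> (-46.103,-46.103) [heading=225, draw]
  FD 11: (-46.103,-46.103) -> (-53.882,-53.882) [heading=225, draw]
  -- iteration 3/3 --
  FD 14.9: (-53.882,-53.882) -> (-64.417,-64.417) [heading=225, draw]
  FD 11: (-64.417,-64.417) -> (-72.196,-72.196) [heading=225, draw]
]
PU: pen up
LT 180: heading 225 -> 45
FD 4: (-72.196,-72.196) -> (-69.367,-69.367) [heading=45, move]
RT 180: heading 45 -> 225
FD 2.7: (-69.367,-69.367) -> (-71.276,-71.276) [heading=225, move]
Final: pos=(-71.276,-71.276), heading=225, 9 segment(s) drawn

Segment endpoints: x in {-72.196, -64.417, -53.882, -46.103, -35.567, -27.789, -17.253, -15.415, -5.162, 0}, y in {-72.196, -64.417, -53.882, -46.103, -35.567, -27.789, -17.253, -15.415, -5.162, 0}
xmin=-72.196, ymin=-72.196, xmax=0, ymax=0

Answer: -72.196 -72.196 0 0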